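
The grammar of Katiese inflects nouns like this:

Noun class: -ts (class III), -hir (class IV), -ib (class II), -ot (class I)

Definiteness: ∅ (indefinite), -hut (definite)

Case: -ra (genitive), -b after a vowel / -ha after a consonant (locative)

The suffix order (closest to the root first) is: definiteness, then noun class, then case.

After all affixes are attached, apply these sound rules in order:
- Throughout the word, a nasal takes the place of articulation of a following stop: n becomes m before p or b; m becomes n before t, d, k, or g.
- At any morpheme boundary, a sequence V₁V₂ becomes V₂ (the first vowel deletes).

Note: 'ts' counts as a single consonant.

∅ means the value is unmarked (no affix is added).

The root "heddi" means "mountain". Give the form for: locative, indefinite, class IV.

definiteness = indefinite: zero marking, form stays heddi.
Attach noun class class IV -hir → heddihir.
Attach case locative -ha (after consonant 'r') → heddihirha.
Nasal assimilation: no change.
Vowel deletion: no change.

heddihirha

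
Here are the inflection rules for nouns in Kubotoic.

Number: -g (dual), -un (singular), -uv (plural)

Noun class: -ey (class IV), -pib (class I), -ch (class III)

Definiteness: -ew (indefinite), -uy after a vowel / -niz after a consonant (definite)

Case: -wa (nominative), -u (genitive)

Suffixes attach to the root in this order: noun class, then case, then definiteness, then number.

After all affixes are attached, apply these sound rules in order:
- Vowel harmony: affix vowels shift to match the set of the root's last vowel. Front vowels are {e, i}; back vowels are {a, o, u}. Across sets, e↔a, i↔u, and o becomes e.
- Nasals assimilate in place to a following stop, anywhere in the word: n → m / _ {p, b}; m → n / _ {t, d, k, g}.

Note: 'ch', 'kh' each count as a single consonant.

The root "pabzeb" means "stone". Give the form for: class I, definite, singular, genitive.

pabzebpibiiyin

Attach noun class class I -pib → pabzebpib.
Attach case genitive -u → pabzebpibu.
Attach definiteness definite -uy (after vowel 'u') → pabzebpibuuy.
Attach number singular -un → pabzebpibuuyun.
Apply vowel harmony: pabzebpibuuyun → pabzebpibiiyin.
Nasal assimilation: no change.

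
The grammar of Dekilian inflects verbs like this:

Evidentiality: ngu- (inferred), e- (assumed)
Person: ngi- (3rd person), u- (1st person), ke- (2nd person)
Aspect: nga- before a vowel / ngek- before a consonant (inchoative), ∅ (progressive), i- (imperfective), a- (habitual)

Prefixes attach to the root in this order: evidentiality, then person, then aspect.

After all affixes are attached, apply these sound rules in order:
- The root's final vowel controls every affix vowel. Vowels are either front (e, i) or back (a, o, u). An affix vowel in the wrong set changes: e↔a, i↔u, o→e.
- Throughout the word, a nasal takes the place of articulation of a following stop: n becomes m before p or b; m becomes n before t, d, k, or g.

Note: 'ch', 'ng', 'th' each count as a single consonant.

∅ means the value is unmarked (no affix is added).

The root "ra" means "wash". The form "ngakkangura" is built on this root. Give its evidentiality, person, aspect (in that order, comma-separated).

Segment: ngek-ke-ngu-ra.
evidentiality: ngu- → inferred.
person: ke- → 2nd person.
aspect: nga/ngek- → inchoative.

inferred, 2nd person, inchoative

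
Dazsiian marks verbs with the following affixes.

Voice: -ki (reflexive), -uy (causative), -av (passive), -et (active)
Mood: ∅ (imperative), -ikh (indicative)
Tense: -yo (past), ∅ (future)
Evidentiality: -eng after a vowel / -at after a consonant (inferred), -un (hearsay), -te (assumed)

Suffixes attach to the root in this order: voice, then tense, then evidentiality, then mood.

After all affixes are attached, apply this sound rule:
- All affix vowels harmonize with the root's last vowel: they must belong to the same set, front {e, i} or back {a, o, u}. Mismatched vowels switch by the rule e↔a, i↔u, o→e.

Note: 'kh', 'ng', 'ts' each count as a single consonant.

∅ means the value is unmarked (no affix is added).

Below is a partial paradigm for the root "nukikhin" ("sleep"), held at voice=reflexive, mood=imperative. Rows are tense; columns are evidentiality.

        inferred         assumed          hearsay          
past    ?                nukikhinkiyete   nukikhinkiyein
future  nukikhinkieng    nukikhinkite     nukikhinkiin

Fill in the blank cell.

Attach voice reflexive -ki → nukikhinki.
Attach tense past -yo → nukikhinkiyo.
Attach evidentiality inferred -eng (after vowel 'o') → nukikhinkiyoeng.
mood = imperative: zero marking, form stays nukikhinkiyoeng.
Apply vowel harmony: nukikhinkiyoeng → nukikhinkiyeeng.

nukikhinkiyeeng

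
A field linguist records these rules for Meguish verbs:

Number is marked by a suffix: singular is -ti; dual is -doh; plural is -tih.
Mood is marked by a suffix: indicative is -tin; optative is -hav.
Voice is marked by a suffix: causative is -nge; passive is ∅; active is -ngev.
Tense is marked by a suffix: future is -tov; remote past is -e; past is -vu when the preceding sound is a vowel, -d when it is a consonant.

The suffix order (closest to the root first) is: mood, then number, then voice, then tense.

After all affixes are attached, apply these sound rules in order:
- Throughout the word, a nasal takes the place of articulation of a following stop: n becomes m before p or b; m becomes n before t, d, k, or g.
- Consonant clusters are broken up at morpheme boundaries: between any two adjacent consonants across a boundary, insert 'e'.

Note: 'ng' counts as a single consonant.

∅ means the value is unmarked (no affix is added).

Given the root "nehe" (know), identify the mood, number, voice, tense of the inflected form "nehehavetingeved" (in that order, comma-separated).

optative, singular, active, past

Segment: nehe-hav-ti-ngev-d.
mood: -hav → optative.
number: -ti → singular.
voice: -ngev → active.
tense: -vu/d → past.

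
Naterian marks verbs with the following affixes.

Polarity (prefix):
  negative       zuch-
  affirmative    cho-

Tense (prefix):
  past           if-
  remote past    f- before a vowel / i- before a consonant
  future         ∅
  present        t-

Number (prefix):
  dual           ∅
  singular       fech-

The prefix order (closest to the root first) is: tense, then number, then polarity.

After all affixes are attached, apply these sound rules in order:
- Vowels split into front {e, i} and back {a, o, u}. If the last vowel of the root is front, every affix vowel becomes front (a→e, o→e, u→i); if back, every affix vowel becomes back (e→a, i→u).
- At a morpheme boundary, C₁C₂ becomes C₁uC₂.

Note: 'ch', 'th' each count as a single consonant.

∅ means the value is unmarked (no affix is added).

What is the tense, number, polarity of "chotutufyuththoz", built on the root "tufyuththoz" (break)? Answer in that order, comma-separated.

Segment: cho-t-tufyuththoz.
tense: t- → present.
number: ∅ → dual.
polarity: cho- → affirmative.

present, dual, affirmative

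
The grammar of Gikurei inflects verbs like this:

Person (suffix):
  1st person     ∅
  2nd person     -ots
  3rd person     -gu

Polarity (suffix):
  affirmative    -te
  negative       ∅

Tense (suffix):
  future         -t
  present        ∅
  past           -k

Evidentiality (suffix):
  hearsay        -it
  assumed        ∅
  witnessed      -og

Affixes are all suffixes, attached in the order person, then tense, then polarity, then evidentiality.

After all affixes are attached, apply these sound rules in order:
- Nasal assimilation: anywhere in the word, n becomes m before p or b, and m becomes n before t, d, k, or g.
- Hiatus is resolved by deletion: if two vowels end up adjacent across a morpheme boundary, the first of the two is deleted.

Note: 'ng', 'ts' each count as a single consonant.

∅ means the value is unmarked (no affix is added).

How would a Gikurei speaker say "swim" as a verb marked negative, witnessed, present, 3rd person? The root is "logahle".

logahlegog

Attach person 3rd person -gu → logahlegu.
tense = present: zero marking, form stays logahlegu.
polarity = negative: zero marking, form stays logahlegu.
Attach evidentiality witnessed -og → logahleguog.
Nasal assimilation: no change.
Apply vowel deletion: logahleguog → logahlegog.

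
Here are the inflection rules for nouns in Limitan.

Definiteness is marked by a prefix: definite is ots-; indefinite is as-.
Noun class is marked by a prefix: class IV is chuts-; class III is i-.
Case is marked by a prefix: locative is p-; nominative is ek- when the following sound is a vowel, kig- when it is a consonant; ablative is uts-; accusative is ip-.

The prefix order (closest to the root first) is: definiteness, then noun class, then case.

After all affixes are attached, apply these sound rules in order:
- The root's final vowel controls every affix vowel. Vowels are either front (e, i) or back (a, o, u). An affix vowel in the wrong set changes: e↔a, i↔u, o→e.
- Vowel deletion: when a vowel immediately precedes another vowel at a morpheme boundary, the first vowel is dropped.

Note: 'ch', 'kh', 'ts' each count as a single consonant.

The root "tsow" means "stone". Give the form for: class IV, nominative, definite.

kugchutsotstsow

Attach definiteness definite ots- → otstsow.
Attach noun class class IV chuts- → chutsotstsow.
Attach case nominative kig- (before consonant 'ch') → kigchutsotstsow.
Apply vowel harmony: kigchutsotstsow → kugchutsotstsow.
Vowel deletion: no change.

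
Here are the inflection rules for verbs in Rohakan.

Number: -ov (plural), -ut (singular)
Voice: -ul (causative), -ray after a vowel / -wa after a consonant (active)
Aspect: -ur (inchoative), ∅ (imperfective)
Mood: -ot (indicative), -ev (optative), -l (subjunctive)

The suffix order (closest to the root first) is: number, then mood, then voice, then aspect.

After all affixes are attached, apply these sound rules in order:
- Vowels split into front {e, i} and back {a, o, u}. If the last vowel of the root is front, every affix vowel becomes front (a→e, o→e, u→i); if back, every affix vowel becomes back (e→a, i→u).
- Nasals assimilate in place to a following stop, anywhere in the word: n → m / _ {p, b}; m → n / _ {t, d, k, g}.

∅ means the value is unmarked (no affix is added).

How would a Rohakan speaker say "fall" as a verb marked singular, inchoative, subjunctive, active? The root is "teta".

tetautlwaur

Attach number singular -ut → tetaut.
Attach mood subjunctive -l → tetautl.
Attach voice active -wa (after consonant 'l') → tetautlwa.
Attach aspect inchoative -ur → tetautlwaur.
Vowel harmony: no change.
Nasal assimilation: no change.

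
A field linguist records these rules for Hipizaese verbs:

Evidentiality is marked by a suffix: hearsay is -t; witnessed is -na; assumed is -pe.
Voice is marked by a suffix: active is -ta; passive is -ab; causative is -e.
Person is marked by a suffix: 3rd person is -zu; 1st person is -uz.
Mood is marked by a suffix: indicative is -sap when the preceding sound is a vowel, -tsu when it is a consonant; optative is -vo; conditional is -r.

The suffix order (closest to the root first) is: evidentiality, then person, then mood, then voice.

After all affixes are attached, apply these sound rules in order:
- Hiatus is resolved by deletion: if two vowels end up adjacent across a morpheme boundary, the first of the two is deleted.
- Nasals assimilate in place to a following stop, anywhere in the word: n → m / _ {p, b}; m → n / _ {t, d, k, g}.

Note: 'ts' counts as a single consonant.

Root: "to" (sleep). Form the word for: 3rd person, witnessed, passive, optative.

tonazuvab

Attach evidentiality witnessed -na → tona.
Attach person 3rd person -zu → tonazu.
Attach mood optative -vo → tonazuvo.
Attach voice passive -ab → tonazuvoab.
Apply vowel deletion: tonazuvoab → tonazuvab.
Nasal assimilation: no change.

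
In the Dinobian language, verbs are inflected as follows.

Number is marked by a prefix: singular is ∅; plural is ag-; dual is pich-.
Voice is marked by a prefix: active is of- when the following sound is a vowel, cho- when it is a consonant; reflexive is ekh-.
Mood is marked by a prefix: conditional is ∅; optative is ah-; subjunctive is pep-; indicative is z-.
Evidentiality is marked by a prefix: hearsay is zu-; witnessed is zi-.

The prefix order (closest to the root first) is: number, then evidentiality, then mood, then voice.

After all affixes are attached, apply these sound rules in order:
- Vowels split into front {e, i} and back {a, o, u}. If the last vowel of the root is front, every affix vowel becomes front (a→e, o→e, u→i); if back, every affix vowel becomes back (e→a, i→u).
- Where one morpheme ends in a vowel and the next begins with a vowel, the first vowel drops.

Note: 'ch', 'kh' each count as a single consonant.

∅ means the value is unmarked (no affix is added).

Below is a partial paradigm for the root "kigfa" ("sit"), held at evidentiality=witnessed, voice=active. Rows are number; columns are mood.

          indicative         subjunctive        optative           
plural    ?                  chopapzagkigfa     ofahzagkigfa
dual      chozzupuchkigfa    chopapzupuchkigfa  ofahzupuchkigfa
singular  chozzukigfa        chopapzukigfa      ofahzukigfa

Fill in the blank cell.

chozzagkigfa

Attach number plural ag- → agkigfa.
Attach evidentiality witnessed zi- → ziagkigfa.
Attach mood indicative z- → zziagkigfa.
Attach voice active cho- (before consonant 'z') → chozziagkigfa.
Apply vowel harmony: chozziagkigfa → chozzuagkigfa.
Apply vowel deletion: chozzuagkigfa → chozzagkigfa.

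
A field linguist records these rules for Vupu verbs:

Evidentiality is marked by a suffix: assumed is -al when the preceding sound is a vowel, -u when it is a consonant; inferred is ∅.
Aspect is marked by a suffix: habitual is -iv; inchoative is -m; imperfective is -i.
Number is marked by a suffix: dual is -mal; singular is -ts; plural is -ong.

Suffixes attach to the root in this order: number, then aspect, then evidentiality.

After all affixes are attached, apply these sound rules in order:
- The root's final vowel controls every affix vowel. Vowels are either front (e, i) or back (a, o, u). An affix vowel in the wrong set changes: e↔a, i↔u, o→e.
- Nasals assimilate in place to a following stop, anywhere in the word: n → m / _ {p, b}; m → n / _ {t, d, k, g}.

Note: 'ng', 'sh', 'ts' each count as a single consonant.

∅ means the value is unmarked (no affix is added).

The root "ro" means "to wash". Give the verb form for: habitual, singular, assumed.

Attach number singular -ts → rots.
Attach aspect habitual -iv → rotsiv.
Attach evidentiality assumed -u (after consonant 'v') → rotsivu.
Apply vowel harmony: rotsivu → rotsuvu.
Nasal assimilation: no change.

rotsuvu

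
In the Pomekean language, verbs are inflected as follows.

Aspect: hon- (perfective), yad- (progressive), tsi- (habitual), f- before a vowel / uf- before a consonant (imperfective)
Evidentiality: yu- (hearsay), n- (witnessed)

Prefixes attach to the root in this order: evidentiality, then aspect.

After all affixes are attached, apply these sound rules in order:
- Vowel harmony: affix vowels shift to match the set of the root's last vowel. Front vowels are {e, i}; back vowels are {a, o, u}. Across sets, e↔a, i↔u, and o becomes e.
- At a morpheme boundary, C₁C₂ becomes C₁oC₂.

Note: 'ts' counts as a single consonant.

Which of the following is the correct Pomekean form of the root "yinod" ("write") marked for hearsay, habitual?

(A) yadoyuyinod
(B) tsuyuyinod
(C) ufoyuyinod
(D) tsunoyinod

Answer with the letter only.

B

Attach evidentiality hearsay yu- → yuyinod.
Attach aspect habitual tsi- → tsiyuyinod.
Apply vowel harmony: tsiyuyinod → tsuyuyinod.
Epenthesis: no change.
So the correct form is tsuyuyinod, option (B).
(C) ufoyuyinod is wrong: it uses imperfective instead of habitual for aspect.
(A) yadoyuyinod is wrong: it uses progressive instead of habitual for aspect.
(D) tsunoyinod is wrong: it uses witnessed instead of hearsay for evidentiality.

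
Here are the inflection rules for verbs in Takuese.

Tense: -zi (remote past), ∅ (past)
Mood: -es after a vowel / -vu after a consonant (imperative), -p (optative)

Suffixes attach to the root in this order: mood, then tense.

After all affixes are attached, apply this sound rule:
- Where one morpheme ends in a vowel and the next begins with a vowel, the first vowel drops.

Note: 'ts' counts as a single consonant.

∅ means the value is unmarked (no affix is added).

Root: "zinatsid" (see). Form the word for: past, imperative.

zinatsidvu

Attach mood imperative -vu (after consonant 'd') → zinatsidvu.
tense = past: zero marking, form stays zinatsidvu.
Vowel deletion: no change.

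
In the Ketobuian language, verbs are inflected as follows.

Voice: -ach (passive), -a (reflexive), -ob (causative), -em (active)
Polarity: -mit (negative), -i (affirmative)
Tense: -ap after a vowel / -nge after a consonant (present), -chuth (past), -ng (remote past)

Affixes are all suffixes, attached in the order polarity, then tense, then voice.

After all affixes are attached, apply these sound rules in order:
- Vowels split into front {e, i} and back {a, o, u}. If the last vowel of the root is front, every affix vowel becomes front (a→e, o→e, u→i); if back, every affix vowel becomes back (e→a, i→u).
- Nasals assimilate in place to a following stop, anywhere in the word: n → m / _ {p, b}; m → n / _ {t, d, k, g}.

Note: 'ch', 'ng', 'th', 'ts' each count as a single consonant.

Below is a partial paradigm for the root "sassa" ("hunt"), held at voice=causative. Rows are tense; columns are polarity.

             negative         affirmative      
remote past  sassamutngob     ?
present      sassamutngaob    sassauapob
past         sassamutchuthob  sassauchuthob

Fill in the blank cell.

Attach polarity affirmative -i → sassai.
Attach tense remote past -ng → sassaing.
Attach voice causative -ob → sassaingob.
Apply vowel harmony: sassaingob → sassaungob.
Nasal assimilation: no change.

sassaungob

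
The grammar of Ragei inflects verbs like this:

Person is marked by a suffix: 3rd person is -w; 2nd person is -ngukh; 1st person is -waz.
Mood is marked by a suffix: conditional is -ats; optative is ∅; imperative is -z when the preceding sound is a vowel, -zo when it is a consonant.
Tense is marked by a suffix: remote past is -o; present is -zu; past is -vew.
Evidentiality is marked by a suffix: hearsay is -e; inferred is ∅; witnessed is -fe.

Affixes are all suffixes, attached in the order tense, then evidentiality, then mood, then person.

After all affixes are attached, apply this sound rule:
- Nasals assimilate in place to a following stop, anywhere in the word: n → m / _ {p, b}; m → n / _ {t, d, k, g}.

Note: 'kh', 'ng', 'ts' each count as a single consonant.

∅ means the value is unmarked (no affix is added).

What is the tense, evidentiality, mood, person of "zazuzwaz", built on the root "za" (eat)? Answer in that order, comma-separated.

present, inferred, imperative, 1st person

Segment: za-zu-z-waz.
tense: -zu → present.
evidentiality: ∅ → inferred.
mood: -z/zo → imperative.
person: -waz → 1st person.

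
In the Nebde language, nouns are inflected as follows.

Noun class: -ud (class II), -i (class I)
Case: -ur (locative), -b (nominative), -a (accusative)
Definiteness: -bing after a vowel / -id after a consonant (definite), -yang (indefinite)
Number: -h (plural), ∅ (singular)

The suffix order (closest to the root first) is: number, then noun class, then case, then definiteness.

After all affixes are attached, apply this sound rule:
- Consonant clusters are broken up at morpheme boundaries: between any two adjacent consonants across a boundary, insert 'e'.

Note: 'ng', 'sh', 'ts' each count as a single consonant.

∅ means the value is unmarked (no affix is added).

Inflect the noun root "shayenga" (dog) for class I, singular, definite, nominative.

number = singular: zero marking, form stays shayenga.
Attach noun class class I -i → shayengai.
Attach case nominative -b → shayengaib.
Attach definiteness definite -id (after consonant 'b') → shayengaibid.
Epenthesis: no change.

shayengaibid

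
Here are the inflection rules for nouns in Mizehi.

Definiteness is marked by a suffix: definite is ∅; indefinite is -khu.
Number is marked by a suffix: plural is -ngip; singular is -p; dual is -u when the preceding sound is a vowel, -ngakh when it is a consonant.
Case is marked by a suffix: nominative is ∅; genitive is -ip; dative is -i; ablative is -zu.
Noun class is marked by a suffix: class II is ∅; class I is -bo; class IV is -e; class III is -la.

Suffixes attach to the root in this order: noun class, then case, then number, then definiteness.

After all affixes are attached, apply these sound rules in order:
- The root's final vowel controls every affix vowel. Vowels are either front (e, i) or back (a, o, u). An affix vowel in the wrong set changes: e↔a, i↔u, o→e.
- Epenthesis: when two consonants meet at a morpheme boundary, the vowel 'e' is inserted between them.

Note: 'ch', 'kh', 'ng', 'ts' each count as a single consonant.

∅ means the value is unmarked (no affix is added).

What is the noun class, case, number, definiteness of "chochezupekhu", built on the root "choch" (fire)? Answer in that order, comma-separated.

class II, ablative, singular, indefinite

Segment: choch-zu-p-khu.
noun class: ∅ → class II.
case: -zu → ablative.
number: -p → singular.
definiteness: -khu → indefinite.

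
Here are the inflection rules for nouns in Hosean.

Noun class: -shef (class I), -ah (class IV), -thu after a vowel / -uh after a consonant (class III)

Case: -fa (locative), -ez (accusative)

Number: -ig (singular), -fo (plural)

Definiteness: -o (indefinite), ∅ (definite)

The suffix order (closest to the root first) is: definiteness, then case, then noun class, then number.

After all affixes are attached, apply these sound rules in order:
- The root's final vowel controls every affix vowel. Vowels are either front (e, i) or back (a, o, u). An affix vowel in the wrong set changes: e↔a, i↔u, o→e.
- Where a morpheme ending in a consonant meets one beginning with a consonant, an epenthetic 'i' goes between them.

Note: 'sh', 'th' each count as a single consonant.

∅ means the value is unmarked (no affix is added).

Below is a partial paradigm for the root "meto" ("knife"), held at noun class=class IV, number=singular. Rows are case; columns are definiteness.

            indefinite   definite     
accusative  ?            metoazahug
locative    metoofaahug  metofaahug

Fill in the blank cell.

metooazahug

Attach definiteness indefinite -o → metoo.
Attach case accusative -ez → metooez.
Attach noun class class IV -ah → metooezah.
Attach number singular -ig → metooezahig.
Apply vowel harmony: metooezahig → metooazahug.
Epenthesis: no change.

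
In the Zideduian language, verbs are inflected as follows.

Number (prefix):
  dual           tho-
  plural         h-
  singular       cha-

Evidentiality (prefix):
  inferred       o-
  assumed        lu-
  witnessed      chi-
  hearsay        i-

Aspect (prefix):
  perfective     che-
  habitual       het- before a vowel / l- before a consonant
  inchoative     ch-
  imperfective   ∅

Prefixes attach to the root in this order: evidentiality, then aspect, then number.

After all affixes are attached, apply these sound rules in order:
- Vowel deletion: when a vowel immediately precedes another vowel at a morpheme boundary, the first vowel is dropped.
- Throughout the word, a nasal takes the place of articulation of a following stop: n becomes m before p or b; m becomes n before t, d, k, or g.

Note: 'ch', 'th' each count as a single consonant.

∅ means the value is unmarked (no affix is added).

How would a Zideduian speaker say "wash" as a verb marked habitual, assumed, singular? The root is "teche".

challuteche

Attach evidentiality assumed lu- → luteche.
Attach aspect habitual l- (before consonant 'l') → lluteche.
Attach number singular cha- → challuteche.
Vowel deletion: no change.
Nasal assimilation: no change.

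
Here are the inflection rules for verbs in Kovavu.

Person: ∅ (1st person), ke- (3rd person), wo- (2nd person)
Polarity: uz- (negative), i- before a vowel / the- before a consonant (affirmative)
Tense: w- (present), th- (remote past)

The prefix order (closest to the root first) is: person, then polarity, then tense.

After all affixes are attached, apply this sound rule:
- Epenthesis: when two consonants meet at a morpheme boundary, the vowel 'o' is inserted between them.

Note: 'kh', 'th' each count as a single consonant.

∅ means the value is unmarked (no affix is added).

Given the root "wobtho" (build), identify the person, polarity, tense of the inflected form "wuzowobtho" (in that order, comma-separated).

1st person, negative, present

Segment: w-uz-wobtho.
person: ∅ → 1st person.
polarity: uz- → negative.
tense: w- → present.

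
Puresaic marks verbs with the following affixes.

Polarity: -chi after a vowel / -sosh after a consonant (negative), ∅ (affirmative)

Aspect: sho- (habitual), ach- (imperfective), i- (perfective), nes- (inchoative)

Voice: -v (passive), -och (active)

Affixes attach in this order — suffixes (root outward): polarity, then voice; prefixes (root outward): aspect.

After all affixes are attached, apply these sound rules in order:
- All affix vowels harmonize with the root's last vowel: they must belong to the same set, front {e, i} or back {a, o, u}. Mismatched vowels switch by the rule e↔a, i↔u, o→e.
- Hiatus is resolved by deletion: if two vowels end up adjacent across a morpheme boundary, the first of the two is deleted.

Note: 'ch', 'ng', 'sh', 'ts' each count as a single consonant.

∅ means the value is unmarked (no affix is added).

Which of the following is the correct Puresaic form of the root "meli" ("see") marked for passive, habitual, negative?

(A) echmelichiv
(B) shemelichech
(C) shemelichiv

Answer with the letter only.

Attach polarity negative -chi (after vowel 'i') → melichi.
Attach voice passive -v → melichiv.
Attach aspect habitual sho- → shomelichiv.
Apply vowel harmony: shomelichiv → shemelichiv.
Vowel deletion: no change.
So the correct form is shemelichiv, option (C).
(B) shemelichech is wrong: it uses active instead of passive for voice.
(A) echmelichiv is wrong: it uses imperfective instead of habitual for aspect.

C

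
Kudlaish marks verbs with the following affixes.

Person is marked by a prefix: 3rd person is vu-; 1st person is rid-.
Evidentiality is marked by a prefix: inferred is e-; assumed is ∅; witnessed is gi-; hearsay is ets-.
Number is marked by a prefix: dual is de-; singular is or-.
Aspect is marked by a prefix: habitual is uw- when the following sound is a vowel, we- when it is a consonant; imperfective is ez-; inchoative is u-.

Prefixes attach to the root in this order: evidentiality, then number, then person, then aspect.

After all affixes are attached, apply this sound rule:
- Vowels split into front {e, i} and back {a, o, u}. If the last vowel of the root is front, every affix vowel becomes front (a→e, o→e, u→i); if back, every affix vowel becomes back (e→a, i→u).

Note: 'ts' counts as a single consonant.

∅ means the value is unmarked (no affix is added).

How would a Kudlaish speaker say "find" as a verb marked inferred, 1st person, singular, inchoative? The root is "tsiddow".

Attach evidentiality inferred e- → etsiddow.
Attach number singular or- → oretsiddow.
Attach person 1st person rid- → ridoretsiddow.
Attach aspect inchoative u- → uridoretsiddow.
Apply vowel harmony: uridoretsiddow → urudoratsiddow.

urudoratsiddow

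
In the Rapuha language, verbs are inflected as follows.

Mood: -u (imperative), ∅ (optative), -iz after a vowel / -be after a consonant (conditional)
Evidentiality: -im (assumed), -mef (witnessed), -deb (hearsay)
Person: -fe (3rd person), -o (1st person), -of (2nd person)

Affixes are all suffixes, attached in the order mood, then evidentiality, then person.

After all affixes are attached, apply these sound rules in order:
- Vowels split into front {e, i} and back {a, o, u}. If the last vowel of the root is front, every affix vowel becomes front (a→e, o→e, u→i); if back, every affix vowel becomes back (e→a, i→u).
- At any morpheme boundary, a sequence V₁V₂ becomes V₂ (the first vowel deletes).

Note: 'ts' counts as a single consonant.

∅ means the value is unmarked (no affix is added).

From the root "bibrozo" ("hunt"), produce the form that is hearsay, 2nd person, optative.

mood = optative: zero marking, form stays bibrozo.
Attach evidentiality hearsay -deb → bibrozodeb.
Attach person 2nd person -of → bibrozodebof.
Apply vowel harmony: bibrozodebof → bibrozodabof.
Vowel deletion: no change.

bibrozodabof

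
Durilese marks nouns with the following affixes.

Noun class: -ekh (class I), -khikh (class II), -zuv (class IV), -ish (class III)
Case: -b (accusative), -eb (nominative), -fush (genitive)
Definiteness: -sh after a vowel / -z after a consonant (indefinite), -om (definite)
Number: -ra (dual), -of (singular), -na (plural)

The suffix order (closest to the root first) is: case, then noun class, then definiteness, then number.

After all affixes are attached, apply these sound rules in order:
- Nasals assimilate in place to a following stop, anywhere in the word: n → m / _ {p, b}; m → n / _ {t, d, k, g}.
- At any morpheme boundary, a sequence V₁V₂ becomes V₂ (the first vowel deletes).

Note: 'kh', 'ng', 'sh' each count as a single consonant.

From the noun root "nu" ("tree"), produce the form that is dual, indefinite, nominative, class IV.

nebzuvzra

Attach case nominative -eb → nueb.
Attach noun class class IV -zuv → nuebzuv.
Attach definiteness indefinite -z (after consonant 'v') → nuebzuvz.
Attach number dual -ra → nuebzuvzra.
Nasal assimilation: no change.
Apply vowel deletion: nuebzuvzra → nebzuvzra.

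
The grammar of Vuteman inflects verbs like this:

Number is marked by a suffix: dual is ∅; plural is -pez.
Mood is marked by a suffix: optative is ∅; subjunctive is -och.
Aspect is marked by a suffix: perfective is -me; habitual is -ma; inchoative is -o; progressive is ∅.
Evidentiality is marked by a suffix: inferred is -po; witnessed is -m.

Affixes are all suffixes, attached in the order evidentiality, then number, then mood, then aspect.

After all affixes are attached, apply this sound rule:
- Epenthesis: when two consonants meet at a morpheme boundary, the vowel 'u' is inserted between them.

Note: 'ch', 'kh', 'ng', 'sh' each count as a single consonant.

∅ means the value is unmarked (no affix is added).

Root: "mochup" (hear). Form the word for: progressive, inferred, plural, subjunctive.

Attach evidentiality inferred -po → mochuppo.
Attach number plural -pez → mochuppopez.
Attach mood subjunctive -och → mochuppopezoch.
aspect = progressive: zero marking, form stays mochuppopezoch.
Apply epenthesis: mochuppopezoch → mochupupopezoch.

mochupupopezoch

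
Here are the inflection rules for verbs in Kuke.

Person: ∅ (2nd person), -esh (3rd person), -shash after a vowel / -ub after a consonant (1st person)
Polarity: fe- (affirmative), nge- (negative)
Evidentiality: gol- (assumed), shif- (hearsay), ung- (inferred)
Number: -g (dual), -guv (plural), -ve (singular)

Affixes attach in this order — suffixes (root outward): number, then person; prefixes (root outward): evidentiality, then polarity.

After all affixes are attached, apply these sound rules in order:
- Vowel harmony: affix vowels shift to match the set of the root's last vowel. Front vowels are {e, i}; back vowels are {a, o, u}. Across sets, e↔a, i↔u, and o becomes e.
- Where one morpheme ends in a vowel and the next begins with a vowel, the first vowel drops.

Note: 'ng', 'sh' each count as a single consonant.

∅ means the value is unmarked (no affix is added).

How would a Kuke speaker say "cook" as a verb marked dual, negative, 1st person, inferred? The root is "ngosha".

ngungngoshagub

Attach evidentiality inferred ung- → ungngosha.
Attach number dual -g → ungngoshag.
Attach person 1st person -ub (after consonant 'g') → ungngoshagub.
Attach polarity negative nge- → ngeungngoshagub.
Apply vowel harmony: ngeungngoshagub → ngaungngoshagub.
Apply vowel deletion: ngaungngoshagub → ngungngoshagub.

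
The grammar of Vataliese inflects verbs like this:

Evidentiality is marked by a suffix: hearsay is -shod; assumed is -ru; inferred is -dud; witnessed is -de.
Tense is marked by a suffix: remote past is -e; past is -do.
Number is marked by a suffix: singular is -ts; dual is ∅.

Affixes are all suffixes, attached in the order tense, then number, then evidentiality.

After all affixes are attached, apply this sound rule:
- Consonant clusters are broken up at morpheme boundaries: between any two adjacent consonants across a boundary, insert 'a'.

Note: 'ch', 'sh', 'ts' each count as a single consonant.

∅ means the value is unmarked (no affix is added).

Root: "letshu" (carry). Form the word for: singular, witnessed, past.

Attach tense past -do → letshudo.
Attach number singular -ts → letshudots.
Attach evidentiality witnessed -de → letshudotsde.
Apply epenthesis: letshudotsde → letshudotsade.

letshudotsade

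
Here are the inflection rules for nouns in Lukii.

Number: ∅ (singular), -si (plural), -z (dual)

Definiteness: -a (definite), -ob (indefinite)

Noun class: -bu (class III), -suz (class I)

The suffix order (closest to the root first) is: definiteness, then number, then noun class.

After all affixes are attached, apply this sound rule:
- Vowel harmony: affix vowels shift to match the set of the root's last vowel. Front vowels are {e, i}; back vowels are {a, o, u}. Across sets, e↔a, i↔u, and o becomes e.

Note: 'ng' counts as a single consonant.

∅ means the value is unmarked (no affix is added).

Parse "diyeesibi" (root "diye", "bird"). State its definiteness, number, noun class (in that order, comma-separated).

Segment: diye-a-si-bu.
definiteness: -a → definite.
number: -si → plural.
noun class: -bu → class III.

definite, plural, class III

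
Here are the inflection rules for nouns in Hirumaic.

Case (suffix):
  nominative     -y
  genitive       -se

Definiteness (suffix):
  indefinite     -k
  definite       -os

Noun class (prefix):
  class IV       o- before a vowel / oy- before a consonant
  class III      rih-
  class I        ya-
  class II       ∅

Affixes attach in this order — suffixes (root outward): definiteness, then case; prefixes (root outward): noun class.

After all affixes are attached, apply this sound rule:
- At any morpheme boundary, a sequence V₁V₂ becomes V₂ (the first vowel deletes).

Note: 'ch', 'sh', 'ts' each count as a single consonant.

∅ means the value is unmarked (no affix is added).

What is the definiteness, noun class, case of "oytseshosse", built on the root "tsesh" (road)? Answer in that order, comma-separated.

Segment: oy-tsesh-os-se.
definiteness: -os → definite.
noun class: o/oy- → class IV.
case: -se → genitive.

definite, class IV, genitive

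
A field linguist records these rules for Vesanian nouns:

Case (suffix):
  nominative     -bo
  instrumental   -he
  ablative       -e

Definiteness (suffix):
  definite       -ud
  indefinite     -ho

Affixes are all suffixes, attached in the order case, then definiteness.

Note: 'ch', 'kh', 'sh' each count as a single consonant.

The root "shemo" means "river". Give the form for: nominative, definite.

shemoboud

Attach case nominative -bo → shemobo.
Attach definiteness definite -ud → shemoboud.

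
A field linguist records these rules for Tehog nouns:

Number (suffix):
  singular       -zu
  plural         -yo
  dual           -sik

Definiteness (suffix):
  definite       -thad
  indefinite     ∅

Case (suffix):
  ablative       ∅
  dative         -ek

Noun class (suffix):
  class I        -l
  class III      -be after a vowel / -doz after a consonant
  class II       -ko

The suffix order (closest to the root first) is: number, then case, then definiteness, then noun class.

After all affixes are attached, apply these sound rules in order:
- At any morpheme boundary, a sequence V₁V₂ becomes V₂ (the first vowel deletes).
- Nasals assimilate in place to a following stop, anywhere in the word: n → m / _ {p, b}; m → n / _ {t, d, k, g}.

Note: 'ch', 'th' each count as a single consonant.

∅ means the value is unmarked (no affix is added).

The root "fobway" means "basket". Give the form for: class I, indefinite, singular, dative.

fobwayzekl

Attach number singular -zu → fobwayzu.
Attach case dative -ek → fobwayzuek.
definiteness = indefinite: zero marking, form stays fobwayzuek.
Attach noun class class I -l → fobwayzuekl.
Apply vowel deletion: fobwayzuekl → fobwayzekl.
Nasal assimilation: no change.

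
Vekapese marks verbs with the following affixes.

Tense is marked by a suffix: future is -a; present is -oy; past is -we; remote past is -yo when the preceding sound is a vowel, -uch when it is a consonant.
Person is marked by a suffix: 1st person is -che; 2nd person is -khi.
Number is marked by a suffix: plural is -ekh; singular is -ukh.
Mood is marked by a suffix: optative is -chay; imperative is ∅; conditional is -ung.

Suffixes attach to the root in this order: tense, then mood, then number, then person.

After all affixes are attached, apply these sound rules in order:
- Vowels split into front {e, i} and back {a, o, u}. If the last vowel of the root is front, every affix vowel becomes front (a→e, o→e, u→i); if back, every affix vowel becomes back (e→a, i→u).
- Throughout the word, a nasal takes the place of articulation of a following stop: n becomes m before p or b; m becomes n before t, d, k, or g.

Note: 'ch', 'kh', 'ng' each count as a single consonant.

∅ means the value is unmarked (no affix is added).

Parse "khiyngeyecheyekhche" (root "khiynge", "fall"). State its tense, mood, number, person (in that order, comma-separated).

Segment: khiynge-yo-chay-ekh-che.
tense: -yo/uch → remote past.
mood: -chay → optative.
number: -ekh → plural.
person: -che → 1st person.

remote past, optative, plural, 1st person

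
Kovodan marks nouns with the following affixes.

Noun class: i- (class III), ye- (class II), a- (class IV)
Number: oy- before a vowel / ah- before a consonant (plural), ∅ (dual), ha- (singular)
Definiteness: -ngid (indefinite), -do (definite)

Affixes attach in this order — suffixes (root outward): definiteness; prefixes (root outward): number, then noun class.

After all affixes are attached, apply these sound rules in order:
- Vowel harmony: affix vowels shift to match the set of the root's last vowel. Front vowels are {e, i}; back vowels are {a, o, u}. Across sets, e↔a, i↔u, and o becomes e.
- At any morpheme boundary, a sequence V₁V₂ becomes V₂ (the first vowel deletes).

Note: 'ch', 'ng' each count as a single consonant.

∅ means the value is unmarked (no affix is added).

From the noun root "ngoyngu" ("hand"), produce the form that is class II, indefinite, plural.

Attach number plural ah- (before consonant 'ng') → ahngoyngu.
Attach noun class class II ye- → yeahngoyngu.
Attach definiteness indefinite -ngid → yeahngoyngungid.
Apply vowel harmony: yeahngoyngungid → yaahngoyngungud.
Apply vowel deletion: yaahngoyngungud → yahngoyngungud.

yahngoyngungud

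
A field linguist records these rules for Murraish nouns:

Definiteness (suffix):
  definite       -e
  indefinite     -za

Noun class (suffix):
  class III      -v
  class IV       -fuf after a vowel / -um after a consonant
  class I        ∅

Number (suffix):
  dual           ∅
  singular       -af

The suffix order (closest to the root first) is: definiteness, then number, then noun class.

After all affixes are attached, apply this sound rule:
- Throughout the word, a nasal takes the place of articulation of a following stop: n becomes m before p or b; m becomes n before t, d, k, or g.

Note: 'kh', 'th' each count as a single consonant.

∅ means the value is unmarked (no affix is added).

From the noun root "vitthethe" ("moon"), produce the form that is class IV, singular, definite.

Attach definiteness definite -e → vitthethee.
Attach number singular -af → vitthetheeaf.
Attach noun class class IV -um (after consonant 'f') → vitthetheeafum.
Nasal assimilation: no change.

vitthetheeafum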